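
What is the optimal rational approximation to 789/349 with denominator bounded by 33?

Expand x = 789/349 as a continued fraction with the Euclidean algorithm:
  789 = 2*349 + 91, so a_0 = 2.
  349 = 3*91 + 76, so a_1 = 3.
  91 = 1*76 + 15, so a_2 = 1.
  76 = 5*15 + 1, so a_3 = 5.
  15 = 15*1 + 0, so a_4 = 15.
so x = [2; 3, 1, 5, 15].
Convergents (p_i = a_i*p_{i-1} + p_{i-2}, q_i = a_i*q_{i-1} + q_{i-2} with p_{-2}=0, p_{-1}=1, q_{-2}=1, q_{-1}=0), until the denominator exceeds 33:
  i=0: a_0=2, p_0 = 2*1 + 0 = 2, q_0 = 2*0 + 1 = 1.
  i=1: a_1=3, p_1 = 3*2 + 1 = 7, q_1 = 3*1 + 0 = 3.
  i=2: a_2=1, p_2 = 1*7 + 2 = 9, q_2 = 1*3 + 1 = 4.
  i=3: a_3=5, p_3 = 5*9 + 7 = 52, q_3 = 5*4 + 3 = 23.
  i=4: a_4=15, p_4 = 15*52 + 9 = 789, q_4 = 15*23 + 4 = 349.
q_4 = 349 > 33, so the last convergent with denominator <= 33 is p_3/q_3 = 52/23.
The closest fraction with denominator <= 33 is either p_3/q_3 or the intermediate fraction (k*p_3 + p_2)/(k*q_3 + q_2) with the largest k >= 1 whose denominator stays <= 33; these approach x as k grows, and every other convergent or intermediate fraction in range is farther away.
Largest k: floor((33 - q_2)/q_3) = floor((33 - 4)/23) = 1.
That gives (1*52 + 9)/(1*23 + 4) = 61/27.
Compare the errors: |x - 52/23| = |789*23 - 52*349|/(349*23) = 1/8027, and |x - 61/27| = |789*27 - 61*349|/(349*27) = 14/9423.
Cross-multiplying, 1*9423 = 9423 < 112378 = 14*8027, so 1/8027 is smaller: the convergent 52/23 is closer to x than 61/27.

52/23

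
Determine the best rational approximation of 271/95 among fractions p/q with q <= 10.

Expand x = 271/95 as a continued fraction with the Euclidean algorithm:
  271 = 2*95 + 81, so a_0 = 2.
  95 = 1*81 + 14, so a_1 = 1.
  81 = 5*14 + 11, so a_2 = 5.
  14 = 1*11 + 3, so a_3 = 1.
  11 = 3*3 + 2, so a_4 = 3.
  3 = 1*2 + 1, so a_5 = 1.
  2 = 2*1 + 0, so a_6 = 2.
so x = [2; 1, 5, 1, 3, 1, 2].
Convergents (p_i = a_i*p_{i-1} + p_{i-2}, q_i = a_i*q_{i-1} + q_{i-2} with p_{-2}=0, p_{-1}=1, q_{-2}=1, q_{-1}=0), until the denominator exceeds 10:
  i=0: a_0=2, p_0 = 2*1 + 0 = 2, q_0 = 2*0 + 1 = 1.
  i=1: a_1=1, p_1 = 1*2 + 1 = 3, q_1 = 1*1 + 0 = 1.
  i=2: a_2=5, p_2 = 5*3 + 2 = 17, q_2 = 5*1 + 1 = 6.
  i=3: a_3=1, p_3 = 1*17 + 3 = 20, q_3 = 1*6 + 1 = 7.
  i=4: a_4=3, p_4 = 3*20 + 17 = 77, q_4 = 3*7 + 6 = 27.
q_4 = 27 > 10, so the last convergent with denominator <= 10 is p_3/q_3 = 20/7.
The closest fraction with denominator <= 10 is either p_3/q_3 or the intermediate fraction (k*p_3 + p_2)/(k*q_3 + q_2) with the largest k >= 1 whose denominator stays <= 10; these approach x as k grows, and every other convergent or intermediate fraction in range is farther away.
Largest k: floor((10 - q_2)/q_3) = floor((10 - 6)/7) = 0.
Since k = 0, no intermediate fraction beyond p_3/q_3 has denominator <= 10, so the convergent 20/7 is the closest (its error is |271*7 - 20*95|/(95*7) = 3/665).

20/7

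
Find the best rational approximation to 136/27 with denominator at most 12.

Expand x = 136/27 as a continued fraction with the Euclidean algorithm:
  136 = 5*27 + 1, so a_0 = 5.
  27 = 27*1 + 0, so a_1 = 27.
so x = [5; 27].
Convergents (p_i = a_i*p_{i-1} + p_{i-2}, q_i = a_i*q_{i-1} + q_{i-2} with p_{-2}=0, p_{-1}=1, q_{-2}=1, q_{-1}=0), until the denominator exceeds 12:
  i=0: a_0=5, p_0 = 5*1 + 0 = 5, q_0 = 5*0 + 1 = 1.
  i=1: a_1=27, p_1 = 27*5 + 1 = 136, q_1 = 27*1 + 0 = 27.
q_1 = 27 > 12, so the last convergent with denominator <= 12 is p_0/q_0 = 5/1.
The closest fraction with denominator <= 12 is either p_0/q_0 or the intermediate fraction (k*p_0 + p_{-1})/(k*q_0 + q_{-1}) with the largest k >= 1 whose denominator stays <= 12; these approach x as k grows, and every other convergent or intermediate fraction in range is farther away.
Largest k: floor((12 - q_{-1})/q_0) = floor((12 - 0)/1) = 12 (using the seeds p_{-1} = 1, q_{-1} = 0).
That gives (12*5 + 1)/(12*1 + 0) = 61/12.
Compare the errors: |x - 5/1| = |136*1 - 5*27|/(27*1) = 1/27, and |x - 61/12| = |136*12 - 61*27|/(27*12) = 15/324.
Cross-multiplying, 1*324 = 324 < 405 = 15*27, so 1/27 is smaller: the convergent 5/1 is closer to x than 61/12.

5/1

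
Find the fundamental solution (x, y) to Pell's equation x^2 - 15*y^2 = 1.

(x, y) = (4, 1)

First expand sqrt(15) as a continued fraction. With x_i = (sqrt(15) + m_i)/d_i and (m_0, d_0) = (0, 1): a_0 = floor(sqrt(15)) = 3, since 3^2 = 9 <= 15 < 16 = 4^2.
Iterate m_{i+1} = d_i*a_i - m_i, d_{i+1} = (15 - m_{i+1}^2)/d_i, a_{i+1} = floor((a_0 + m_{i+1})/d_{i+1}):
  m_1 = 1*3 - 0 = 3, d_1 = (15 - 3^2)/1 = 6/1 = 6, a_1 = floor((3 + 3)/6) = 1.
  m_2 = 6*1 - 3 = 3, d_2 = (15 - 3^2)/6 = 6/6 = 1, a_2 = floor((3 + 3)/1) = 6.
  m_3 = 1*6 - 3 = 3, d_3 = (15 - 3^2)/1 = 6/1 = 6: (m_3, d_3) = (m_1, d_1) = (3, 6), so from here the quotients repeat a_1, a_2; the period length is 2.
So sqrt(15) = [3; (1, 6)] with period length k = 2.
k is even, so the fundamental solution of x^2 - 15y^2 = 1 is (p_{k-1}, q_{k-1}) = (p_1, q_1); compute convergents through index 1.
Convergents (p_i = a_i*p_{i-1} + p_{i-2}, q_i = a_i*q_{i-1} + q_{i-2} with p_{-2}=0, p_{-1}=1, q_{-2}=1, q_{-1}=0):
  i=0: a_0=3, p_0 = 3*1 + 0 = 3, q_0 = 3*0 + 1 = 1.
  i=1: a_1=1, p_1 = 1*3 + 1 = 4, q_1 = 1*1 + 0 = 1.
Check: 4^2 - 15*1^2 = 16 - 15 = 1, so (x, y) = (4, 1) solves the equation, and by the theorem it is the least positive solution.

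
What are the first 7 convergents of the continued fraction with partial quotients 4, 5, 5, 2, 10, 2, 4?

Using the convergent recurrence p_i = a_i*p_{i-1} + p_{i-2}, q_i = a_i*q_{i-1} + q_{i-2} with p_{-2}=0, p_{-1}=1, q_{-2}=1, q_{-1}=0:
  i=0: a_0=4, p_0 = 4*1 + 0 = 4, q_0 = 4*0 + 1 = 1.
  i=1: a_1=5, p_1 = 5*4 + 1 = 21, q_1 = 5*1 + 0 = 5.
  i=2: a_2=5, p_2 = 5*21 + 4 = 109, q_2 = 5*5 + 1 = 26.
  i=3: a_3=2, p_3 = 2*109 + 21 = 239, q_3 = 2*26 + 5 = 57.
  i=4: a_4=10, p_4 = 10*239 + 109 = 2499, q_4 = 10*57 + 26 = 596.
  i=5: a_5=2, p_5 = 2*2499 + 239 = 5237, q_5 = 2*596 + 57 = 1249.
  i=6: a_6=4, p_6 = 4*5237 + 2499 = 23447, q_6 = 4*1249 + 596 = 5592.

4/1, 21/5, 109/26, 239/57, 2499/596, 5237/1249, 23447/5592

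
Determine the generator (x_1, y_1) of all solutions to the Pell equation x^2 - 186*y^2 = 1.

(x, y) = (7501, 550)

First expand sqrt(186) as a continued fraction. With x_i = (sqrt(186) + m_i)/d_i and (m_0, d_0) = (0, 1): a_0 = floor(sqrt(186)) = 13, since 13^2 = 169 <= 186 < 196 = 14^2.
Iterate m_{i+1} = d_i*a_i - m_i, d_{i+1} = (186 - m_{i+1}^2)/d_i, a_{i+1} = floor((a_0 + m_{i+1})/d_{i+1}):
  m_1 = 1*13 - 0 = 13, d_1 = (186 - 13^2)/1 = 17/1 = 17, a_1 = floor((13 + 13)/17) = 1.
  m_2 = 17*1 - 13 = 4, d_2 = (186 - 4^2)/17 = 170/17 = 10, a_2 = floor((13 + 4)/10) = 1.
  m_3 = 10*1 - 4 = 6, d_3 = (186 - 6^2)/10 = 150/10 = 15, a_3 = floor((13 + 6)/15) = 1.
  m_4 = 15*1 - 6 = 9, d_4 = (186 - 9^2)/15 = 105/15 = 7, a_4 = floor((13 + 9)/7) = 3.
  m_5 = 7*3 - 9 = 12, d_5 = (186 - 12^2)/7 = 42/7 = 6, a_5 = floor((13 + 12)/6) = 4.
  m_6 = 6*4 - 12 = 12, d_6 = (186 - 12^2)/6 = 42/6 = 7, a_6 = floor((13 + 12)/7) = 3.
  m_7 = 7*3 - 12 = 9, d_7 = (186 - 9^2)/7 = 105/7 = 15, a_7 = floor((13 + 9)/15) = 1.
  m_8 = 15*1 - 9 = 6, d_8 = (186 - 6^2)/15 = 150/15 = 10, a_8 = floor((13 + 6)/10) = 1.
  m_9 = 10*1 - 6 = 4, d_9 = (186 - 4^2)/10 = 170/10 = 17, a_9 = floor((13 + 4)/17) = 1.
  m_10 = 17*1 - 4 = 13, d_10 = (186 - 13^2)/17 = 17/17 = 1, a_10 = floor((13 + 13)/1) = 26.
  m_11 = 1*26 - 13 = 13, d_11 = (186 - 13^2)/1 = 17/1 = 17: (m_11, d_11) = (m_1, d_1) = (13, 17), so from here the quotients repeat a_1, ..., a_10; the period length is 10.
So sqrt(186) = [13; (1, 1, 1, 3, 4, 3, 1, 1, 1, 26)] with period length k = 10.
k is even, so the fundamental solution of x^2 - 186y^2 = 1 is (p_{k-1}, q_{k-1}) = (p_9, q_9); compute convergents through index 9.
Convergents (p_i = a_i*p_{i-1} + p_{i-2}, q_i = a_i*q_{i-1} + q_{i-2} with p_{-2}=0, p_{-1}=1, q_{-2}=1, q_{-1}=0):
  i=0: a_0=13, p_0 = 13*1 + 0 = 13, q_0 = 13*0 + 1 = 1.
  i=1: a_1=1, p_1 = 1*13 + 1 = 14, q_1 = 1*1 + 0 = 1.
  i=2: a_2=1, p_2 = 1*14 + 13 = 27, q_2 = 1*1 + 1 = 2.
  i=3: a_3=1, p_3 = 1*27 + 14 = 41, q_3 = 1*2 + 1 = 3.
  i=4: a_4=3, p_4 = 3*41 + 27 = 150, q_4 = 3*3 + 2 = 11.
  i=5: a_5=4, p_5 = 4*150 + 41 = 641, q_5 = 4*11 + 3 = 47.
  i=6: a_6=3, p_6 = 3*641 + 150 = 2073, q_6 = 3*47 + 11 = 152.
  i=7: a_7=1, p_7 = 1*2073 + 641 = 2714, q_7 = 1*152 + 47 = 199.
  i=8: a_8=1, p_8 = 1*2714 + 2073 = 4787, q_8 = 1*199 + 152 = 351.
  i=9: a_9=1, p_9 = 1*4787 + 2714 = 7501, q_9 = 1*351 + 199 = 550.
Check: 7501^2 - 186*550^2 = 56265001 - 56265000 = 1, so (x, y) = (7501, 550) solves the equation, and by the theorem it is the least positive solution.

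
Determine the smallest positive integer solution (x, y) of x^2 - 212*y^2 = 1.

First expand sqrt(212) as a continued fraction. With x_i = (sqrt(212) + m_i)/d_i and (m_0, d_0) = (0, 1): a_0 = floor(sqrt(212)) = 14, since 14^2 = 196 <= 212 < 225 = 15^2.
Iterate m_{i+1} = d_i*a_i - m_i, d_{i+1} = (212 - m_{i+1}^2)/d_i, a_{i+1} = floor((a_0 + m_{i+1})/d_{i+1}):
  m_1 = 1*14 - 0 = 14, d_1 = (212 - 14^2)/1 = 16/1 = 16, a_1 = floor((14 + 14)/16) = 1.
  m_2 = 16*1 - 14 = 2, d_2 = (212 - 2^2)/16 = 208/16 = 13, a_2 = floor((14 + 2)/13) = 1.
  m_3 = 13*1 - 2 = 11, d_3 = (212 - 11^2)/13 = 91/13 = 7, a_3 = floor((14 + 11)/7) = 3.
  m_4 = 7*3 - 11 = 10, d_4 = (212 - 10^2)/7 = 112/7 = 16, a_4 = floor((14 + 10)/16) = 1.
  m_5 = 16*1 - 10 = 6, d_5 = (212 - 6^2)/16 = 176/16 = 11, a_5 = floor((14 + 6)/11) = 1.
  m_6 = 11*1 - 6 = 5, d_6 = (212 - 5^2)/11 = 187/11 = 17, a_6 = floor((14 + 5)/17) = 1.
  m_7 = 17*1 - 5 = 12, d_7 = (212 - 12^2)/17 = 68/17 = 4, a_7 = floor((14 + 12)/4) = 6.
  m_8 = 4*6 - 12 = 12, d_8 = (212 - 12^2)/4 = 68/4 = 17, a_8 = floor((14 + 12)/17) = 1.
  m_9 = 17*1 - 12 = 5, d_9 = (212 - 5^2)/17 = 187/17 = 11, a_9 = floor((14 + 5)/11) = 1.
  m_10 = 11*1 - 5 = 6, d_10 = (212 - 6^2)/11 = 176/11 = 16, a_10 = floor((14 + 6)/16) = 1.
  m_11 = 16*1 - 6 = 10, d_11 = (212 - 10^2)/16 = 112/16 = 7, a_11 = floor((14 + 10)/7) = 3.
  m_12 = 7*3 - 10 = 11, d_12 = (212 - 11^2)/7 = 91/7 = 13, a_12 = floor((14 + 11)/13) = 1.
  m_13 = 13*1 - 11 = 2, d_13 = (212 - 2^2)/13 = 208/13 = 16, a_13 = floor((14 + 2)/16) = 1.
  m_14 = 16*1 - 2 = 14, d_14 = (212 - 14^2)/16 = 16/16 = 1, a_14 = floor((14 + 14)/1) = 28.
  m_15 = 1*28 - 14 = 14, d_15 = (212 - 14^2)/1 = 16/1 = 16: (m_15, d_15) = (m_1, d_1) = (14, 16), so from here the quotients repeat a_1, ..., a_14; the period length is 14.
So sqrt(212) = [14; (1, 1, 3, 1, 1, 1, 6, 1, 1, 1, 3, 1, 1, 28)] with period length k = 14.
k is even, so the fundamental solution of x^2 - 212y^2 = 1 is (p_{k-1}, q_{k-1}) = (p_13, q_13); compute convergents through index 13.
Convergents (p_i = a_i*p_{i-1} + p_{i-2}, q_i = a_i*q_{i-1} + q_{i-2} with p_{-2}=0, p_{-1}=1, q_{-2}=1, q_{-1}=0):
  i=0: a_0=14, p_0 = 14*1 + 0 = 14, q_0 = 14*0 + 1 = 1.
  i=1: a_1=1, p_1 = 1*14 + 1 = 15, q_1 = 1*1 + 0 = 1.
  i=2: a_2=1, p_2 = 1*15 + 14 = 29, q_2 = 1*1 + 1 = 2.
  i=3: a_3=3, p_3 = 3*29 + 15 = 102, q_3 = 3*2 + 1 = 7.
  i=4: a_4=1, p_4 = 1*102 + 29 = 131, q_4 = 1*7 + 2 = 9.
  i=5: a_5=1, p_5 = 1*131 + 102 = 233, q_5 = 1*9 + 7 = 16.
  i=6: a_6=1, p_6 = 1*233 + 131 = 364, q_6 = 1*16 + 9 = 25.
  i=7: a_7=6, p_7 = 6*364 + 233 = 2417, q_7 = 6*25 + 16 = 166.
  i=8: a_8=1, p_8 = 1*2417 + 364 = 2781, q_8 = 1*166 + 25 = 191.
  i=9: a_9=1, p_9 = 1*2781 + 2417 = 5198, q_9 = 1*191 + 166 = 357.
  i=10: a_10=1, p_10 = 1*5198 + 2781 = 7979, q_10 = 1*357 + 191 = 548.
  i=11: a_11=3, p_11 = 3*7979 + 5198 = 29135, q_11 = 3*548 + 357 = 2001.
  i=12: a_12=1, p_12 = 1*29135 + 7979 = 37114, q_12 = 1*2001 + 548 = 2549.
  i=13: a_13=1, p_13 = 1*37114 + 29135 = 66249, q_13 = 1*2549 + 2001 = 4550.
Check: 66249^2 - 212*4550^2 = 4388930001 - 4388930000 = 1, so (x, y) = (66249, 4550) solves the equation, and by the theorem it is the least positive solution.

(x, y) = (66249, 4550)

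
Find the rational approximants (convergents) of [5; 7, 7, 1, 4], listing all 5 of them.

5/1, 36/7, 257/50, 293/57, 1429/278

Using the convergent recurrence p_i = a_i*p_{i-1} + p_{i-2}, q_i = a_i*q_{i-1} + q_{i-2} with p_{-2}=0, p_{-1}=1, q_{-2}=1, q_{-1}=0:
  i=0: a_0=5, p_0 = 5*1 + 0 = 5, q_0 = 5*0 + 1 = 1.
  i=1: a_1=7, p_1 = 7*5 + 1 = 36, q_1 = 7*1 + 0 = 7.
  i=2: a_2=7, p_2 = 7*36 + 5 = 257, q_2 = 7*7 + 1 = 50.
  i=3: a_3=1, p_3 = 1*257 + 36 = 293, q_3 = 1*50 + 7 = 57.
  i=4: a_4=4, p_4 = 4*293 + 257 = 1429, q_4 = 4*57 + 50 = 278.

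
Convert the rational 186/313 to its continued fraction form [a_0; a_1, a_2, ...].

Run the Euclidean algorithm on 186 and 313; the successive quotients are the partial quotients a_0, a_1, ... (each step inverts the fractional part left over by the previous one):
  186 = 0*313 + 186, so a_0 = 0.
  313 = 1*186 + 127, so a_1 = 1.
  186 = 1*127 + 59, so a_2 = 1.
  127 = 2*59 + 9, so a_3 = 2.
  59 = 6*9 + 5, so a_4 = 6.
  9 = 1*5 + 4, so a_5 = 1.
  5 = 1*4 + 1, so a_6 = 1.
  4 = 4*1 + 0, so a_7 = 4.
The remainder reaches 0 after 8 divisions, so the expansion has 8 partial quotients, read off in order.

[0; 1, 1, 2, 6, 1, 1, 4]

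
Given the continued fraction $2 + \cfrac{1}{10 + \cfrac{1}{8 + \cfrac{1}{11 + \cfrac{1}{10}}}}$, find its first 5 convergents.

2/1, 21/10, 170/81, 1891/901, 19080/9091

Using the convergent recurrence p_i = a_i*p_{i-1} + p_{i-2}, q_i = a_i*q_{i-1} + q_{i-2} with p_{-2}=0, p_{-1}=1, q_{-2}=1, q_{-1}=0:
  i=0: a_0=2, p_0 = 2*1 + 0 = 2, q_0 = 2*0 + 1 = 1.
  i=1: a_1=10, p_1 = 10*2 + 1 = 21, q_1 = 10*1 + 0 = 10.
  i=2: a_2=8, p_2 = 8*21 + 2 = 170, q_2 = 8*10 + 1 = 81.
  i=3: a_3=11, p_3 = 11*170 + 21 = 1891, q_3 = 11*81 + 10 = 901.
  i=4: a_4=10, p_4 = 10*1891 + 170 = 19080, q_4 = 10*901 + 81 = 9091.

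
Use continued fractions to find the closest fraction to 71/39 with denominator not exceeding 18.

20/11

Expand x = 71/39 as a continued fraction with the Euclidean algorithm:
  71 = 1*39 + 32, so a_0 = 1.
  39 = 1*32 + 7, so a_1 = 1.
  32 = 4*7 + 4, so a_2 = 4.
  7 = 1*4 + 3, so a_3 = 1.
  4 = 1*3 + 1, so a_4 = 1.
  3 = 3*1 + 0, so a_5 = 3.
so x = [1; 1, 4, 1, 1, 3].
Convergents (p_i = a_i*p_{i-1} + p_{i-2}, q_i = a_i*q_{i-1} + q_{i-2} with p_{-2}=0, p_{-1}=1, q_{-2}=1, q_{-1}=0), until the denominator exceeds 18:
  i=0: a_0=1, p_0 = 1*1 + 0 = 1, q_0 = 1*0 + 1 = 1.
  i=1: a_1=1, p_1 = 1*1 + 1 = 2, q_1 = 1*1 + 0 = 1.
  i=2: a_2=4, p_2 = 4*2 + 1 = 9, q_2 = 4*1 + 1 = 5.
  i=3: a_3=1, p_3 = 1*9 + 2 = 11, q_3 = 1*5 + 1 = 6.
  i=4: a_4=1, p_4 = 1*11 + 9 = 20, q_4 = 1*6 + 5 = 11.
  i=5: a_5=3, p_5 = 3*20 + 11 = 71, q_5 = 3*11 + 6 = 39.
q_5 = 39 > 18, so the last convergent with denominator <= 18 is p_4/q_4 = 20/11.
The closest fraction with denominator <= 18 is either p_4/q_4 or the intermediate fraction (k*p_4 + p_3)/(k*q_4 + q_3) with the largest k >= 1 whose denominator stays <= 18; these approach x as k grows, and every other convergent or intermediate fraction in range is farther away.
Largest k: floor((18 - q_3)/q_4) = floor((18 - 6)/11) = 1.
That gives (1*20 + 11)/(1*11 + 6) = 31/17.
Compare the errors: |x - 20/11| = |71*11 - 20*39|/(39*11) = 1/429, and |x - 31/17| = |71*17 - 31*39|/(39*17) = 2/663.
Cross-multiplying, 1*663 = 663 < 858 = 2*429, so 1/429 is smaller: the convergent 20/11 is closer to x than 31/17.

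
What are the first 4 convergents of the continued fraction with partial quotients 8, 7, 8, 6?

8/1, 57/7, 464/57, 2841/349

Using the convergent recurrence p_i = a_i*p_{i-1} + p_{i-2}, q_i = a_i*q_{i-1} + q_{i-2} with p_{-2}=0, p_{-1}=1, q_{-2}=1, q_{-1}=0:
  i=0: a_0=8, p_0 = 8*1 + 0 = 8, q_0 = 8*0 + 1 = 1.
  i=1: a_1=7, p_1 = 7*8 + 1 = 57, q_1 = 7*1 + 0 = 7.
  i=2: a_2=8, p_2 = 8*57 + 8 = 464, q_2 = 8*7 + 1 = 57.
  i=3: a_3=6, p_3 = 6*464 + 57 = 2841, q_3 = 6*57 + 7 = 349.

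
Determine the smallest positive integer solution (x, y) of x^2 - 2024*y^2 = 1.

First expand sqrt(2024) as a continued fraction. With x_i = (sqrt(2024) + m_i)/d_i and (m_0, d_0) = (0, 1): a_0 = floor(sqrt(2024)) = 44, since 44^2 = 1936 <= 2024 < 2025 = 45^2.
Iterate m_{i+1} = d_i*a_i - m_i, d_{i+1} = (2024 - m_{i+1}^2)/d_i, a_{i+1} = floor((a_0 + m_{i+1})/d_{i+1}):
  m_1 = 1*44 - 0 = 44, d_1 = (2024 - 44^2)/1 = 88/1 = 88, a_1 = floor((44 + 44)/88) = 1.
  m_2 = 88*1 - 44 = 44, d_2 = (2024 - 44^2)/88 = 88/88 = 1, a_2 = floor((44 + 44)/1) = 88.
  m_3 = 1*88 - 44 = 44, d_3 = (2024 - 44^2)/1 = 88/1 = 88: (m_3, d_3) = (m_1, d_1) = (44, 88), so from here the quotients repeat a_1, a_2; the period length is 2.
So sqrt(2024) = [44; (1, 88)] with period length k = 2.
k is even, so the fundamental solution of x^2 - 2024y^2 = 1 is (p_{k-1}, q_{k-1}) = (p_1, q_1); compute convergents through index 1.
Convergents (p_i = a_i*p_{i-1} + p_{i-2}, q_i = a_i*q_{i-1} + q_{i-2} with p_{-2}=0, p_{-1}=1, q_{-2}=1, q_{-1}=0):
  i=0: a_0=44, p_0 = 44*1 + 0 = 44, q_0 = 44*0 + 1 = 1.
  i=1: a_1=1, p_1 = 1*44 + 1 = 45, q_1 = 1*1 + 0 = 1.
Check: 45^2 - 2024*1^2 = 2025 - 2024 = 1, so (x, y) = (45, 1) solves the equation, and by the theorem it is the least positive solution.

(x, y) = (45, 1)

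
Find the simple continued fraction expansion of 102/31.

[3; 3, 2, 4]

Run the Euclidean algorithm on 102 and 31; the successive quotients are the partial quotients a_0, a_1, ... (each step inverts the fractional part left over by the previous one):
  102 = 3*31 + 9, so a_0 = 3.
  31 = 3*9 + 4, so a_1 = 3.
  9 = 2*4 + 1, so a_2 = 2.
  4 = 4*1 + 0, so a_3 = 4.
The remainder reaches 0 after 4 divisions, so the expansion has 4 partial quotients, read off in order.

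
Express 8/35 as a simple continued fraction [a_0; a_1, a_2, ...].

[0; 4, 2, 1, 2]

Run the Euclidean algorithm on 8 and 35; the successive quotients are the partial quotients a_0, a_1, ... (each step inverts the fractional part left over by the previous one):
  8 = 0*35 + 8, so a_0 = 0.
  35 = 4*8 + 3, so a_1 = 4.
  8 = 2*3 + 2, so a_2 = 2.
  3 = 1*2 + 1, so a_3 = 1.
  2 = 2*1 + 0, so a_4 = 2.
The remainder reaches 0 after 5 divisions, so the expansion has 5 partial quotients, read off in order.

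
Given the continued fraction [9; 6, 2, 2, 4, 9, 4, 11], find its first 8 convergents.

Using the convergent recurrence p_i = a_i*p_{i-1} + p_{i-2}, q_i = a_i*q_{i-1} + q_{i-2} with p_{-2}=0, p_{-1}=1, q_{-2}=1, q_{-1}=0:
  i=0: a_0=9, p_0 = 9*1 + 0 = 9, q_0 = 9*0 + 1 = 1.
  i=1: a_1=6, p_1 = 6*9 + 1 = 55, q_1 = 6*1 + 0 = 6.
  i=2: a_2=2, p_2 = 2*55 + 9 = 119, q_2 = 2*6 + 1 = 13.
  i=3: a_3=2, p_3 = 2*119 + 55 = 293, q_3 = 2*13 + 6 = 32.
  i=4: a_4=4, p_4 = 4*293 + 119 = 1291, q_4 = 4*32 + 13 = 141.
  i=5: a_5=9, p_5 = 9*1291 + 293 = 11912, q_5 = 9*141 + 32 = 1301.
  i=6: a_6=4, p_6 = 4*11912 + 1291 = 48939, q_6 = 4*1301 + 141 = 5345.
  i=7: a_7=11, p_7 = 11*48939 + 11912 = 550241, q_7 = 11*5345 + 1301 = 60096.

9/1, 55/6, 119/13, 293/32, 1291/141, 11912/1301, 48939/5345, 550241/60096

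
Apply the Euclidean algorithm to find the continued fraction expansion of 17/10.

Run the Euclidean algorithm on 17 and 10; the successive quotients are the partial quotients a_0, a_1, ... (each step inverts the fractional part left over by the previous one):
  17 = 1*10 + 7, so a_0 = 1.
  10 = 1*7 + 3, so a_1 = 1.
  7 = 2*3 + 1, so a_2 = 2.
  3 = 3*1 + 0, so a_3 = 3.
The remainder reaches 0 after 4 divisions, so the expansion has 4 partial quotients, read off in order.

[1; 1, 2, 3]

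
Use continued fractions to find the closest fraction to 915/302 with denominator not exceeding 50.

Expand x = 915/302 as a continued fraction with the Euclidean algorithm:
  915 = 3*302 + 9, so a_0 = 3.
  302 = 33*9 + 5, so a_1 = 33.
  9 = 1*5 + 4, so a_2 = 1.
  5 = 1*4 + 1, so a_3 = 1.
  4 = 4*1 + 0, so a_4 = 4.
so x = [3; 33, 1, 1, 4].
Convergents (p_i = a_i*p_{i-1} + p_{i-2}, q_i = a_i*q_{i-1} + q_{i-2} with p_{-2}=0, p_{-1}=1, q_{-2}=1, q_{-1}=0), until the denominator exceeds 50:
  i=0: a_0=3, p_0 = 3*1 + 0 = 3, q_0 = 3*0 + 1 = 1.
  i=1: a_1=33, p_1 = 33*3 + 1 = 100, q_1 = 33*1 + 0 = 33.
  i=2: a_2=1, p_2 = 1*100 + 3 = 103, q_2 = 1*33 + 1 = 34.
  i=3: a_3=1, p_3 = 1*103 + 100 = 203, q_3 = 1*34 + 33 = 67.
q_3 = 67 > 50, so the last convergent with denominator <= 50 is p_2/q_2 = 103/34.
The closest fraction with denominator <= 50 is either p_2/q_2 or the intermediate fraction (k*p_2 + p_1)/(k*q_2 + q_1) with the largest k >= 1 whose denominator stays <= 50; these approach x as k grows, and every other convergent or intermediate fraction in range is farther away.
Largest k: floor((50 - q_1)/q_2) = floor((50 - 33)/34) = 0.
Since k = 0, no intermediate fraction beyond p_2/q_2 has denominator <= 50, so the convergent 103/34 is the closest (its error is |915*34 - 103*302|/(302*34) = 4/10268).

103/34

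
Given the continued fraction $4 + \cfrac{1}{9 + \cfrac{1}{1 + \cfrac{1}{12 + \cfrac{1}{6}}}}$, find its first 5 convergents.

4/1, 37/9, 41/10, 529/129, 3215/784

Using the convergent recurrence p_i = a_i*p_{i-1} + p_{i-2}, q_i = a_i*q_{i-1} + q_{i-2} with p_{-2}=0, p_{-1}=1, q_{-2}=1, q_{-1}=0:
  i=0: a_0=4, p_0 = 4*1 + 0 = 4, q_0 = 4*0 + 1 = 1.
  i=1: a_1=9, p_1 = 9*4 + 1 = 37, q_1 = 9*1 + 0 = 9.
  i=2: a_2=1, p_2 = 1*37 + 4 = 41, q_2 = 1*9 + 1 = 10.
  i=3: a_3=12, p_3 = 12*41 + 37 = 529, q_3 = 12*10 + 9 = 129.
  i=4: a_4=6, p_4 = 6*529 + 41 = 3215, q_4 = 6*129 + 10 = 784.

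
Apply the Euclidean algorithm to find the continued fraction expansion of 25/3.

Run the Euclidean algorithm on 25 and 3; the successive quotients are the partial quotients a_0, a_1, ... (each step inverts the fractional part left over by the previous one):
  25 = 8*3 + 1, so a_0 = 8.
  3 = 3*1 + 0, so a_1 = 3.
The remainder reaches 0 after 2 divisions, so the expansion has 2 partial quotients, read off in order.

[8; 3]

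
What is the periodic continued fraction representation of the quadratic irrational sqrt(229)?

[15; (7, 1, 1, 7, 30)]

Write x_i = (sqrt(229) + m_i)/d_i with (m_0, d_0) = (0, 1). a_0 = floor(sqrt(229)) = 15, since 15^2 = 225 <= 229 < 256 = 16^2.
Iterate m_{i+1} = d_i*a_i - m_i, d_{i+1} = (229 - m_{i+1}^2)/d_i, a_{i+1} = floor((a_0 + m_{i+1})/d_{i+1}):
  m_1 = 1*15 - 0 = 15, d_1 = (229 - 15^2)/1 = 4/1 = 4, a_1 = floor((15 + 15)/4) = 7.
  m_2 = 4*7 - 15 = 13, d_2 = (229 - 13^2)/4 = 60/4 = 15, a_2 = floor((15 + 13)/15) = 1.
  m_3 = 15*1 - 13 = 2, d_3 = (229 - 2^2)/15 = 225/15 = 15, a_3 = floor((15 + 2)/15) = 1.
  m_4 = 15*1 - 2 = 13, d_4 = (229 - 13^2)/15 = 60/15 = 4, a_4 = floor((15 + 13)/4) = 7.
  m_5 = 4*7 - 13 = 15, d_5 = (229 - 15^2)/4 = 4/4 = 1, a_5 = floor((15 + 15)/1) = 30.
  m_6 = 1*30 - 15 = 15, d_6 = (229 - 15^2)/1 = 4/1 = 4: (m_6, d_6) = (m_1, d_1) = (15, 4), so from here the quotients repeat a_1, ..., a_5; the period length is 5.
Hence the expansion of sqrt(229) is a_0 = 15 followed by the repeating block 7, 1, 1, 7, 30 (period 5).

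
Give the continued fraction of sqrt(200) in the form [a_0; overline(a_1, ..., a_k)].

Write x_i = (sqrt(200) + m_i)/d_i with (m_0, d_0) = (0, 1). a_0 = floor(sqrt(200)) = 14, since 14^2 = 196 <= 200 < 225 = 15^2.
Iterate m_{i+1} = d_i*a_i - m_i, d_{i+1} = (200 - m_{i+1}^2)/d_i, a_{i+1} = floor((a_0 + m_{i+1})/d_{i+1}):
  m_1 = 1*14 - 0 = 14, d_1 = (200 - 14^2)/1 = 4/1 = 4, a_1 = floor((14 + 14)/4) = 7.
  m_2 = 4*7 - 14 = 14, d_2 = (200 - 14^2)/4 = 4/4 = 1, a_2 = floor((14 + 14)/1) = 28.
  m_3 = 1*28 - 14 = 14, d_3 = (200 - 14^2)/1 = 4/1 = 4: (m_3, d_3) = (m_1, d_1) = (14, 4), so from here the quotients repeat a_1, a_2; the period length is 2.
Hence the expansion of sqrt(200) is a_0 = 14 followed by the repeating block 7, 28 (period 2).

[14; overline(7, 28)]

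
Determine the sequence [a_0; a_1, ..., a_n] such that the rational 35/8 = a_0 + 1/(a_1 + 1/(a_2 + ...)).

[4; 2, 1, 2]

Run the Euclidean algorithm on 35 and 8; the successive quotients are the partial quotients a_0, a_1, ... (each step inverts the fractional part left over by the previous one):
  35 = 4*8 + 3, so a_0 = 4.
  8 = 2*3 + 2, so a_1 = 2.
  3 = 1*2 + 1, so a_2 = 1.
  2 = 2*1 + 0, so a_3 = 2.
The remainder reaches 0 after 4 divisions, so the expansion has 4 partial quotients, read off in order.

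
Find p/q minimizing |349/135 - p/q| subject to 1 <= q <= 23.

31/12

Expand x = 349/135 as a continued fraction with the Euclidean algorithm:
  349 = 2*135 + 79, so a_0 = 2.
  135 = 1*79 + 56, so a_1 = 1.
  79 = 1*56 + 23, so a_2 = 1.
  56 = 2*23 + 10, so a_3 = 2.
  23 = 2*10 + 3, so a_4 = 2.
  10 = 3*3 + 1, so a_5 = 3.
  3 = 3*1 + 0, so a_6 = 3.
so x = [2; 1, 1, 2, 2, 3, 3].
Convergents (p_i = a_i*p_{i-1} + p_{i-2}, q_i = a_i*q_{i-1} + q_{i-2} with p_{-2}=0, p_{-1}=1, q_{-2}=1, q_{-1}=0), until the denominator exceeds 23:
  i=0: a_0=2, p_0 = 2*1 + 0 = 2, q_0 = 2*0 + 1 = 1.
  i=1: a_1=1, p_1 = 1*2 + 1 = 3, q_1 = 1*1 + 0 = 1.
  i=2: a_2=1, p_2 = 1*3 + 2 = 5, q_2 = 1*1 + 1 = 2.
  i=3: a_3=2, p_3 = 2*5 + 3 = 13, q_3 = 2*2 + 1 = 5.
  i=4: a_4=2, p_4 = 2*13 + 5 = 31, q_4 = 2*5 + 2 = 12.
  i=5: a_5=3, p_5 = 3*31 + 13 = 106, q_5 = 3*12 + 5 = 41.
q_5 = 41 > 23, so the last convergent with denominator <= 23 is p_4/q_4 = 31/12.
The closest fraction with denominator <= 23 is either p_4/q_4 or the intermediate fraction (k*p_4 + p_3)/(k*q_4 + q_3) with the largest k >= 1 whose denominator stays <= 23; these approach x as k grows, and every other convergent or intermediate fraction in range is farther away.
Largest k: floor((23 - q_3)/q_4) = floor((23 - 5)/12) = 1.
That gives (1*31 + 13)/(1*12 + 5) = 44/17.
Compare the errors: |x - 31/12| = |349*12 - 31*135|/(135*12) = 3/1620, and |x - 44/17| = |349*17 - 44*135|/(135*17) = 7/2295.
Cross-multiplying, 3*2295 = 6885 < 11340 = 7*1620, so 3/1620 is smaller: the convergent 31/12 is closer to x than 44/17.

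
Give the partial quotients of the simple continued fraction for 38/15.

Run the Euclidean algorithm on 38 and 15; the successive quotients are the partial quotients a_0, a_1, ... (each step inverts the fractional part left over by the previous one):
  38 = 2*15 + 8, so a_0 = 2.
  15 = 1*8 + 7, so a_1 = 1.
  8 = 1*7 + 1, so a_2 = 1.
  7 = 7*1 + 0, so a_3 = 7.
The remainder reaches 0 after 4 divisions, so the expansion has 4 partial quotients, read off in order.

[2; 1, 1, 7]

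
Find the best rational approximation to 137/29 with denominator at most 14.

52/11

Expand x = 137/29 as a continued fraction with the Euclidean algorithm:
  137 = 4*29 + 21, so a_0 = 4.
  29 = 1*21 + 8, so a_1 = 1.
  21 = 2*8 + 5, so a_2 = 2.
  8 = 1*5 + 3, so a_3 = 1.
  5 = 1*3 + 2, so a_4 = 1.
  3 = 1*2 + 1, so a_5 = 1.
  2 = 2*1 + 0, so a_6 = 2.
so x = [4; 1, 2, 1, 1, 1, 2].
Convergents (p_i = a_i*p_{i-1} + p_{i-2}, q_i = a_i*q_{i-1} + q_{i-2} with p_{-2}=0, p_{-1}=1, q_{-2}=1, q_{-1}=0), until the denominator exceeds 14:
  i=0: a_0=4, p_0 = 4*1 + 0 = 4, q_0 = 4*0 + 1 = 1.
  i=1: a_1=1, p_1 = 1*4 + 1 = 5, q_1 = 1*1 + 0 = 1.
  i=2: a_2=2, p_2 = 2*5 + 4 = 14, q_2 = 2*1 + 1 = 3.
  i=3: a_3=1, p_3 = 1*14 + 5 = 19, q_3 = 1*3 + 1 = 4.
  i=4: a_4=1, p_4 = 1*19 + 14 = 33, q_4 = 1*4 + 3 = 7.
  i=5: a_5=1, p_5 = 1*33 + 19 = 52, q_5 = 1*7 + 4 = 11.
  i=6: a_6=2, p_6 = 2*52 + 33 = 137, q_6 = 2*11 + 7 = 29.
q_6 = 29 > 14, so the last convergent with denominator <= 14 is p_5/q_5 = 52/11.
The closest fraction with denominator <= 14 is either p_5/q_5 or the intermediate fraction (k*p_5 + p_4)/(k*q_5 + q_4) with the largest k >= 1 whose denominator stays <= 14; these approach x as k grows, and every other convergent or intermediate fraction in range is farther away.
Largest k: floor((14 - q_4)/q_5) = floor((14 - 7)/11) = 0.
Since k = 0, no intermediate fraction beyond p_5/q_5 has denominator <= 14, so the convergent 52/11 is the closest (its error is |137*11 - 52*29|/(29*11) = 1/319).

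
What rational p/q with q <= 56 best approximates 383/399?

Expand x = 383/399 as a continued fraction with the Euclidean algorithm:
  383 = 0*399 + 383, so a_0 = 0.
  399 = 1*383 + 16, so a_1 = 1.
  383 = 23*16 + 15, so a_2 = 23.
  16 = 1*15 + 1, so a_3 = 1.
  15 = 15*1 + 0, so a_4 = 15.
so x = [0; 1, 23, 1, 15].
Convergents (p_i = a_i*p_{i-1} + p_{i-2}, q_i = a_i*q_{i-1} + q_{i-2} with p_{-2}=0, p_{-1}=1, q_{-2}=1, q_{-1}=0), until the denominator exceeds 56:
  i=0: a_0=0, p_0 = 0*1 + 0 = 0, q_0 = 0*0 + 1 = 1.
  i=1: a_1=1, p_1 = 1*0 + 1 = 1, q_1 = 1*1 + 0 = 1.
  i=2: a_2=23, p_2 = 23*1 + 0 = 23, q_2 = 23*1 + 1 = 24.
  i=3: a_3=1, p_3 = 1*23 + 1 = 24, q_3 = 1*24 + 1 = 25.
  i=4: a_4=15, p_4 = 15*24 + 23 = 383, q_4 = 15*25 + 24 = 399.
q_4 = 399 > 56, so the last convergent with denominator <= 56 is p_3/q_3 = 24/25.
The closest fraction with denominator <= 56 is either p_3/q_3 or the intermediate fraction (k*p_3 + p_2)/(k*q_3 + q_2) with the largest k >= 1 whose denominator stays <= 56; these approach x as k grows, and every other convergent or intermediate fraction in range is farther away.
Largest k: floor((56 - q_2)/q_3) = floor((56 - 24)/25) = 1.
That gives (1*24 + 23)/(1*25 + 24) = 47/49.
Compare the errors: |x - 24/25| = |383*25 - 24*399|/(399*25) = 1/9975, and |x - 47/49| = |383*49 - 47*399|/(399*49) = 14/19551.
Cross-multiplying, 1*19551 = 19551 < 139650 = 14*9975, so 1/9975 is smaller: the convergent 24/25 is closer to x than 47/49.

24/25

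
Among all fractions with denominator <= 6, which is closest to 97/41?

7/3

Expand x = 97/41 as a continued fraction with the Euclidean algorithm:
  97 = 2*41 + 15, so a_0 = 2.
  41 = 2*15 + 11, so a_1 = 2.
  15 = 1*11 + 4, so a_2 = 1.
  11 = 2*4 + 3, so a_3 = 2.
  4 = 1*3 + 1, so a_4 = 1.
  3 = 3*1 + 0, so a_5 = 3.
so x = [2; 2, 1, 2, 1, 3].
Convergents (p_i = a_i*p_{i-1} + p_{i-2}, q_i = a_i*q_{i-1} + q_{i-2} with p_{-2}=0, p_{-1}=1, q_{-2}=1, q_{-1}=0), until the denominator exceeds 6:
  i=0: a_0=2, p_0 = 2*1 + 0 = 2, q_0 = 2*0 + 1 = 1.
  i=1: a_1=2, p_1 = 2*2 + 1 = 5, q_1 = 2*1 + 0 = 2.
  i=2: a_2=1, p_2 = 1*5 + 2 = 7, q_2 = 1*2 + 1 = 3.
  i=3: a_3=2, p_3 = 2*7 + 5 = 19, q_3 = 2*3 + 2 = 8.
q_3 = 8 > 6, so the last convergent with denominator <= 6 is p_2/q_2 = 7/3.
The closest fraction with denominator <= 6 is either p_2/q_2 or the intermediate fraction (k*p_2 + p_1)/(k*q_2 + q_1) with the largest k >= 1 whose denominator stays <= 6; these approach x as k grows, and every other convergent or intermediate fraction in range is farther away.
Largest k: floor((6 - q_1)/q_2) = floor((6 - 2)/3) = 1.
That gives (1*7 + 5)/(1*3 + 2) = 12/5.
Compare the errors: |x - 7/3| = |97*3 - 7*41|/(41*3) = 4/123, and |x - 12/5| = |97*5 - 12*41|/(41*5) = 7/205.
Cross-multiplying, 4*205 = 820 < 861 = 7*123, so 4/123 is smaller: the convergent 7/3 is closer to x than 12/5.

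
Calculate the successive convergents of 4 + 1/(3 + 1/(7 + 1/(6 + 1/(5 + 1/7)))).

Using the convergent recurrence p_i = a_i*p_{i-1} + p_{i-2}, q_i = a_i*q_{i-1} + q_{i-2} with p_{-2}=0, p_{-1}=1, q_{-2}=1, q_{-1}=0:
  i=0: a_0=4, p_0 = 4*1 + 0 = 4, q_0 = 4*0 + 1 = 1.
  i=1: a_1=3, p_1 = 3*4 + 1 = 13, q_1 = 3*1 + 0 = 3.
  i=2: a_2=7, p_2 = 7*13 + 4 = 95, q_2 = 7*3 + 1 = 22.
  i=3: a_3=6, p_3 = 6*95 + 13 = 583, q_3 = 6*22 + 3 = 135.
  i=4: a_4=5, p_4 = 5*583 + 95 = 3010, q_4 = 5*135 + 22 = 697.
  i=5: a_5=7, p_5 = 7*3010 + 583 = 21653, q_5 = 7*697 + 135 = 5014.

4/1, 13/3, 95/22, 583/135, 3010/697, 21653/5014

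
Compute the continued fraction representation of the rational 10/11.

Run the Euclidean algorithm on 10 and 11; the successive quotients are the partial quotients a_0, a_1, ... (each step inverts the fractional part left over by the previous one):
  10 = 0*11 + 10, so a_0 = 0.
  11 = 1*10 + 1, so a_1 = 1.
  10 = 10*1 + 0, so a_2 = 10.
The remainder reaches 0 after 3 divisions, so the expansion has 3 partial quotients, read off in order.

[0; 1, 10]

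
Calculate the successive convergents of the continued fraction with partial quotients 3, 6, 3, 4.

Using the convergent recurrence p_i = a_i*p_{i-1} + p_{i-2}, q_i = a_i*q_{i-1} + q_{i-2} with p_{-2}=0, p_{-1}=1, q_{-2}=1, q_{-1}=0:
  i=0: a_0=3, p_0 = 3*1 + 0 = 3, q_0 = 3*0 + 1 = 1.
  i=1: a_1=6, p_1 = 6*3 + 1 = 19, q_1 = 6*1 + 0 = 6.
  i=2: a_2=3, p_2 = 3*19 + 3 = 60, q_2 = 3*6 + 1 = 19.
  i=3: a_3=4, p_3 = 4*60 + 19 = 259, q_3 = 4*19 + 6 = 82.

3/1, 19/6, 60/19, 259/82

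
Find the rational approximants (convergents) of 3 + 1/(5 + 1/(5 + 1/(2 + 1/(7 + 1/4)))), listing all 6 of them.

3/1, 16/5, 83/26, 182/57, 1357/425, 5610/1757

Using the convergent recurrence p_i = a_i*p_{i-1} + p_{i-2}, q_i = a_i*q_{i-1} + q_{i-2} with p_{-2}=0, p_{-1}=1, q_{-2}=1, q_{-1}=0:
  i=0: a_0=3, p_0 = 3*1 + 0 = 3, q_0 = 3*0 + 1 = 1.
  i=1: a_1=5, p_1 = 5*3 + 1 = 16, q_1 = 5*1 + 0 = 5.
  i=2: a_2=5, p_2 = 5*16 + 3 = 83, q_2 = 5*5 + 1 = 26.
  i=3: a_3=2, p_3 = 2*83 + 16 = 182, q_3 = 2*26 + 5 = 57.
  i=4: a_4=7, p_4 = 7*182 + 83 = 1357, q_4 = 7*57 + 26 = 425.
  i=5: a_5=4, p_5 = 4*1357 + 182 = 5610, q_5 = 4*425 + 57 = 1757.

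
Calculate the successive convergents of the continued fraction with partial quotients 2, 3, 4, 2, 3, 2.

Using the convergent recurrence p_i = a_i*p_{i-1} + p_{i-2}, q_i = a_i*q_{i-1} + q_{i-2} with p_{-2}=0, p_{-1}=1, q_{-2}=1, q_{-1}=0:
  i=0: a_0=2, p_0 = 2*1 + 0 = 2, q_0 = 2*0 + 1 = 1.
  i=1: a_1=3, p_1 = 3*2 + 1 = 7, q_1 = 3*1 + 0 = 3.
  i=2: a_2=4, p_2 = 4*7 + 2 = 30, q_2 = 4*3 + 1 = 13.
  i=3: a_3=2, p_3 = 2*30 + 7 = 67, q_3 = 2*13 + 3 = 29.
  i=4: a_4=3, p_4 = 3*67 + 30 = 231, q_4 = 3*29 + 13 = 100.
  i=5: a_5=2, p_5 = 2*231 + 67 = 529, q_5 = 2*100 + 29 = 229.

2/1, 7/3, 30/13, 67/29, 231/100, 529/229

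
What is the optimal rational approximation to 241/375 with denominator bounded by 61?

Expand x = 241/375 as a continued fraction with the Euclidean algorithm:
  241 = 0*375 + 241, so a_0 = 0.
  375 = 1*241 + 134, so a_1 = 1.
  241 = 1*134 + 107, so a_2 = 1.
  134 = 1*107 + 27, so a_3 = 1.
  107 = 3*27 + 26, so a_4 = 3.
  27 = 1*26 + 1, so a_5 = 1.
  26 = 26*1 + 0, so a_6 = 26.
so x = [0; 1, 1, 1, 3, 1, 26].
Convergents (p_i = a_i*p_{i-1} + p_{i-2}, q_i = a_i*q_{i-1} + q_{i-2} with p_{-2}=0, p_{-1}=1, q_{-2}=1, q_{-1}=0), until the denominator exceeds 61:
  i=0: a_0=0, p_0 = 0*1 + 0 = 0, q_0 = 0*0 + 1 = 1.
  i=1: a_1=1, p_1 = 1*0 + 1 = 1, q_1 = 1*1 + 0 = 1.
  i=2: a_2=1, p_2 = 1*1 + 0 = 1, q_2 = 1*1 + 1 = 2.
  i=3: a_3=1, p_3 = 1*1 + 1 = 2, q_3 = 1*2 + 1 = 3.
  i=4: a_4=3, p_4 = 3*2 + 1 = 7, q_4 = 3*3 + 2 = 11.
  i=5: a_5=1, p_5 = 1*7 + 2 = 9, q_5 = 1*11 + 3 = 14.
  i=6: a_6=26, p_6 = 26*9 + 7 = 241, q_6 = 26*14 + 11 = 375.
q_6 = 375 > 61, so the last convergent with denominator <= 61 is p_5/q_5 = 9/14.
The closest fraction with denominator <= 61 is either p_5/q_5 or the intermediate fraction (k*p_5 + p_4)/(k*q_5 + q_4) with the largest k >= 1 whose denominator stays <= 61; these approach x as k grows, and every other convergent or intermediate fraction in range is farther away.
Largest k: floor((61 - q_4)/q_5) = floor((61 - 11)/14) = 3.
That gives (3*9 + 7)/(3*14 + 11) = 34/53.
Compare the errors: |x - 9/14| = |241*14 - 9*375|/(375*14) = 1/5250, and |x - 34/53| = |241*53 - 34*375|/(375*53) = 23/19875.
Cross-multiplying, 1*19875 = 19875 < 120750 = 23*5250, so 1/5250 is smaller: the convergent 9/14 is closer to x than 34/53.

9/14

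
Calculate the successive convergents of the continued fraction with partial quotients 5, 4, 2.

Using the convergent recurrence p_i = a_i*p_{i-1} + p_{i-2}, q_i = a_i*q_{i-1} + q_{i-2} with p_{-2}=0, p_{-1}=1, q_{-2}=1, q_{-1}=0:
  i=0: a_0=5, p_0 = 5*1 + 0 = 5, q_0 = 5*0 + 1 = 1.
  i=1: a_1=4, p_1 = 4*5 + 1 = 21, q_1 = 4*1 + 0 = 4.
  i=2: a_2=2, p_2 = 2*21 + 5 = 47, q_2 = 2*4 + 1 = 9.

5/1, 21/4, 47/9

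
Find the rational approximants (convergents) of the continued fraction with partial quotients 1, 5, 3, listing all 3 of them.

1/1, 6/5, 19/16

Using the convergent recurrence p_i = a_i*p_{i-1} + p_{i-2}, q_i = a_i*q_{i-1} + q_{i-2} with p_{-2}=0, p_{-1}=1, q_{-2}=1, q_{-1}=0:
  i=0: a_0=1, p_0 = 1*1 + 0 = 1, q_0 = 1*0 + 1 = 1.
  i=1: a_1=5, p_1 = 5*1 + 1 = 6, q_1 = 5*1 + 0 = 5.
  i=2: a_2=3, p_2 = 3*6 + 1 = 19, q_2 = 3*5 + 1 = 16.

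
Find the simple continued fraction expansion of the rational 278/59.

Run the Euclidean algorithm on 278 and 59; the successive quotients are the partial quotients a_0, a_1, ... (each step inverts the fractional part left over by the previous one):
  278 = 4*59 + 42, so a_0 = 4.
  59 = 1*42 + 17, so a_1 = 1.
  42 = 2*17 + 8, so a_2 = 2.
  17 = 2*8 + 1, so a_3 = 2.
  8 = 8*1 + 0, so a_4 = 8.
The remainder reaches 0 after 5 divisions, so the expansion has 5 partial quotients, read off in order.

[4; 1, 2, 2, 8]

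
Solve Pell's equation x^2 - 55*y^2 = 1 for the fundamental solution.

(x, y) = (89, 12)

First expand sqrt(55) as a continued fraction. With x_i = (sqrt(55) + m_i)/d_i and (m_0, d_0) = (0, 1): a_0 = floor(sqrt(55)) = 7, since 7^2 = 49 <= 55 < 64 = 8^2.
Iterate m_{i+1} = d_i*a_i - m_i, d_{i+1} = (55 - m_{i+1}^2)/d_i, a_{i+1} = floor((a_0 + m_{i+1})/d_{i+1}):
  m_1 = 1*7 - 0 = 7, d_1 = (55 - 7^2)/1 = 6/1 = 6, a_1 = floor((7 + 7)/6) = 2.
  m_2 = 6*2 - 7 = 5, d_2 = (55 - 5^2)/6 = 30/6 = 5, a_2 = floor((7 + 5)/5) = 2.
  m_3 = 5*2 - 5 = 5, d_3 = (55 - 5^2)/5 = 30/5 = 6, a_3 = floor((7 + 5)/6) = 2.
  m_4 = 6*2 - 5 = 7, d_4 = (55 - 7^2)/6 = 6/6 = 1, a_4 = floor((7 + 7)/1) = 14.
  m_5 = 1*14 - 7 = 7, d_5 = (55 - 7^2)/1 = 6/1 = 6: (m_5, d_5) = (m_1, d_1) = (7, 6), so from here the quotients repeat a_1, ..., a_4; the period length is 4.
So sqrt(55) = [7; (2, 2, 2, 14)] with period length k = 4.
k is even, so the fundamental solution of x^2 - 55y^2 = 1 is (p_{k-1}, q_{k-1}) = (p_3, q_3); compute convergents through index 3.
Convergents (p_i = a_i*p_{i-1} + p_{i-2}, q_i = a_i*q_{i-1} + q_{i-2} with p_{-2}=0, p_{-1}=1, q_{-2}=1, q_{-1}=0):
  i=0: a_0=7, p_0 = 7*1 + 0 = 7, q_0 = 7*0 + 1 = 1.
  i=1: a_1=2, p_1 = 2*7 + 1 = 15, q_1 = 2*1 + 0 = 2.
  i=2: a_2=2, p_2 = 2*15 + 7 = 37, q_2 = 2*2 + 1 = 5.
  i=3: a_3=2, p_3 = 2*37 + 15 = 89, q_3 = 2*5 + 2 = 12.
Check: 89^2 - 55*12^2 = 7921 - 7920 = 1, so (x, y) = (89, 12) solves the equation, and by the theorem it is the least positive solution.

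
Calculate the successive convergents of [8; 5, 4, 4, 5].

8/1, 41/5, 172/21, 729/89, 3817/466

Using the convergent recurrence p_i = a_i*p_{i-1} + p_{i-2}, q_i = a_i*q_{i-1} + q_{i-2} with p_{-2}=0, p_{-1}=1, q_{-2}=1, q_{-1}=0:
  i=0: a_0=8, p_0 = 8*1 + 0 = 8, q_0 = 8*0 + 1 = 1.
  i=1: a_1=5, p_1 = 5*8 + 1 = 41, q_1 = 5*1 + 0 = 5.
  i=2: a_2=4, p_2 = 4*41 + 8 = 172, q_2 = 4*5 + 1 = 21.
  i=3: a_3=4, p_3 = 4*172 + 41 = 729, q_3 = 4*21 + 5 = 89.
  i=4: a_4=5, p_4 = 5*729 + 172 = 3817, q_4 = 5*89 + 21 = 466.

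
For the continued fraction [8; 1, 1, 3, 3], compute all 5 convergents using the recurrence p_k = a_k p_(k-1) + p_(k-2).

Using the convergent recurrence p_i = a_i*p_{i-1} + p_{i-2}, q_i = a_i*q_{i-1} + q_{i-2} with p_{-2}=0, p_{-1}=1, q_{-2}=1, q_{-1}=0:
  i=0: a_0=8, p_0 = 8*1 + 0 = 8, q_0 = 8*0 + 1 = 1.
  i=1: a_1=1, p_1 = 1*8 + 1 = 9, q_1 = 1*1 + 0 = 1.
  i=2: a_2=1, p_2 = 1*9 + 8 = 17, q_2 = 1*1 + 1 = 2.
  i=3: a_3=3, p_3 = 3*17 + 9 = 60, q_3 = 3*2 + 1 = 7.
  i=4: a_4=3, p_4 = 3*60 + 17 = 197, q_4 = 3*7 + 2 = 23.

8/1, 9/1, 17/2, 60/7, 197/23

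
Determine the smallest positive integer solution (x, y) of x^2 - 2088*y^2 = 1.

First expand sqrt(2088) as a continued fraction. With x_i = (sqrt(2088) + m_i)/d_i and (m_0, d_0) = (0, 1): a_0 = floor(sqrt(2088)) = 45, since 45^2 = 2025 <= 2088 < 2116 = 46^2.
Iterate m_{i+1} = d_i*a_i - m_i, d_{i+1} = (2088 - m_{i+1}^2)/d_i, a_{i+1} = floor((a_0 + m_{i+1})/d_{i+1}):
  m_1 = 1*45 - 0 = 45, d_1 = (2088 - 45^2)/1 = 63/1 = 63, a_1 = floor((45 + 45)/63) = 1.
  m_2 = 63*1 - 45 = 18, d_2 = (2088 - 18^2)/63 = 1764/63 = 28, a_2 = floor((45 + 18)/28) = 2.
  m_3 = 28*2 - 18 = 38, d_3 = (2088 - 38^2)/28 = 644/28 = 23, a_3 = floor((45 + 38)/23) = 3.
  m_4 = 23*3 - 38 = 31, d_4 = (2088 - 31^2)/23 = 1127/23 = 49, a_4 = floor((45 + 31)/49) = 1.
  m_5 = 49*1 - 31 = 18, d_5 = (2088 - 18^2)/49 = 1764/49 = 36, a_5 = floor((45 + 18)/36) = 1.
  m_6 = 36*1 - 18 = 18, d_6 = (2088 - 18^2)/36 = 1764/36 = 49, a_6 = floor((45 + 18)/49) = 1.
  m_7 = 49*1 - 18 = 31, d_7 = (2088 - 31^2)/49 = 1127/49 = 23, a_7 = floor((45 + 31)/23) = 3.
  m_8 = 23*3 - 31 = 38, d_8 = (2088 - 38^2)/23 = 644/23 = 28, a_8 = floor((45 + 38)/28) = 2.
  m_9 = 28*2 - 38 = 18, d_9 = (2088 - 18^2)/28 = 1764/28 = 63, a_9 = floor((45 + 18)/63) = 1.
  m_10 = 63*1 - 18 = 45, d_10 = (2088 - 45^2)/63 = 63/63 = 1, a_10 = floor((45 + 45)/1) = 90.
  m_11 = 1*90 - 45 = 45, d_11 = (2088 - 45^2)/1 = 63/1 = 63: (m_11, d_11) = (m_1, d_1) = (45, 63), so from here the quotients repeat a_1, ..., a_10; the period length is 10.
So sqrt(2088) = [45; (1, 2, 3, 1, 1, 1, 3, 2, 1, 90)] with period length k = 10.
k is even, so the fundamental solution of x^2 - 2088y^2 = 1 is (p_{k-1}, q_{k-1}) = (p_9, q_9); compute convergents through index 9.
Convergents (p_i = a_i*p_{i-1} + p_{i-2}, q_i = a_i*q_{i-1} + q_{i-2} with p_{-2}=0, p_{-1}=1, q_{-2}=1, q_{-1}=0):
  i=0: a_0=45, p_0 = 45*1 + 0 = 45, q_0 = 45*0 + 1 = 1.
  i=1: a_1=1, p_1 = 1*45 + 1 = 46, q_1 = 1*1 + 0 = 1.
  i=2: a_2=2, p_2 = 2*46 + 45 = 137, q_2 = 2*1 + 1 = 3.
  i=3: a_3=3, p_3 = 3*137 + 46 = 457, q_3 = 3*3 + 1 = 10.
  i=4: a_4=1, p_4 = 1*457 + 137 = 594, q_4 = 1*10 + 3 = 13.
  i=5: a_5=1, p_5 = 1*594 + 457 = 1051, q_5 = 1*13 + 10 = 23.
  i=6: a_6=1, p_6 = 1*1051 + 594 = 1645, q_6 = 1*23 + 13 = 36.
  i=7: a_7=3, p_7 = 3*1645 + 1051 = 5986, q_7 = 3*36 + 23 = 131.
  i=8: a_8=2, p_8 = 2*5986 + 1645 = 13617, q_8 = 2*131 + 36 = 298.
  i=9: a_9=1, p_9 = 1*13617 + 5986 = 19603, q_9 = 1*298 + 131 = 429.
Check: 19603^2 - 2088*429^2 = 384277609 - 384277608 = 1, so (x, y) = (19603, 429) solves the equation, and by the theorem it is the least positive solution.

(x, y) = (19603, 429)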